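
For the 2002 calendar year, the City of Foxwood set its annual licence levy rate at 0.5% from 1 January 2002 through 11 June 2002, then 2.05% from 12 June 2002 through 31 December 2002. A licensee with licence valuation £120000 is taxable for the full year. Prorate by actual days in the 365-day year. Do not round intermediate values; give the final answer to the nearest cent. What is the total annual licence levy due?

£1634.47

1 January – 11 June 2002: 162 days at 0.5% → £120000 × 0.5% × 162/365 = £266.3014
12 June – 31 December 2002: 203 days at 2.05% → £120000 × 2.05% × 203/365 = £1368.1644
Total = £1634.4658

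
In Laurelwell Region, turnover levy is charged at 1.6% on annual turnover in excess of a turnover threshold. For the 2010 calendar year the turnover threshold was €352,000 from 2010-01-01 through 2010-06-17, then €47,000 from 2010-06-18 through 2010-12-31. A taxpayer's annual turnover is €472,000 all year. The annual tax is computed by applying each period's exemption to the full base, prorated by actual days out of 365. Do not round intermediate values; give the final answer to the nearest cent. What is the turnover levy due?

€4,553.86

2010-01-01 to 2010-06-17: 168 days, exemption €352,000 → (€472,000 − €352,000) × 1.6% × 168/365 = €883.7260
2010-06-18 to 2010-12-31: 197 days, exemption €47,000 → (€472,000 − €47,000) × 1.6% × 197/365 = €3,670.1370
Total = €4,553.8630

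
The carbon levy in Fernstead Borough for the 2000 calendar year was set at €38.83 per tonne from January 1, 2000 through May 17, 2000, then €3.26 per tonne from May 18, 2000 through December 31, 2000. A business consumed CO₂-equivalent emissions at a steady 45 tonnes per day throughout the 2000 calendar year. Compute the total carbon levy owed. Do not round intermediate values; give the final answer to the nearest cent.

January 1 – May 17, 2000: 138 days × 45 tonnes/day = 6,210 tonnes at €38.83/tonne → €241,134.30
May 18 – December 31, 2000: 228 days × 45 tonnes/day = 10,260 tonnes at €3.26/tonne → €33,447.60

€274,581.90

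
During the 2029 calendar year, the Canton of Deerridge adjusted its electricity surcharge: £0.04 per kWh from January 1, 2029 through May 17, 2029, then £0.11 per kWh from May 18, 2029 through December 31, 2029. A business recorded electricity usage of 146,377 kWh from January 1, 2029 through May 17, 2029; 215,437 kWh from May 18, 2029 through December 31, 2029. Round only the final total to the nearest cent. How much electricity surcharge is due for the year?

January 1 – May 17, 2029: 146,377 kWh at £0.04/kWh → £5,855.08
May 18 – December 31, 2029: 215,437 kWh at £0.11/kWh → £23,698.07

£29,553.15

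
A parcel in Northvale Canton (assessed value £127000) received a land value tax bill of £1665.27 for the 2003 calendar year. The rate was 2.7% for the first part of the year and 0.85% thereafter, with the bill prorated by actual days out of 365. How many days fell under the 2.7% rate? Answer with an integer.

91 days

Let d = days at the first rate; then 365 − d days at the second rate.
£127000 × [2.7%·d + 0.85%·(365−d)] / 365 = £1665.27
Solving gives d = 91, so the new rate took effect on April 2, 2003.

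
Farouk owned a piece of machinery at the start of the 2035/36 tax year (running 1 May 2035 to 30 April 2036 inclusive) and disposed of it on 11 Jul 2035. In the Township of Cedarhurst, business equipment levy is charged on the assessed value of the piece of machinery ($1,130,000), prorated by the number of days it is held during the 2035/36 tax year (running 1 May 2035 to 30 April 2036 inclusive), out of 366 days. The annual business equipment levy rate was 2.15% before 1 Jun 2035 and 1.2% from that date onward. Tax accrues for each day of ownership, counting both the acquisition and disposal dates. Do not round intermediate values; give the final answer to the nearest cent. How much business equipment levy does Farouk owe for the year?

$3,576.79

1 May – 31 May 2035: 31 days at 2.15% → $1,130,000 × 2.15% × 31/366 = $2,057.7732
1 Jun – 11 Jul 2035: 41 days at 1.2% → $1,130,000 × 1.2% × 41/366 = $1,519.0164
Total = $3,576.7896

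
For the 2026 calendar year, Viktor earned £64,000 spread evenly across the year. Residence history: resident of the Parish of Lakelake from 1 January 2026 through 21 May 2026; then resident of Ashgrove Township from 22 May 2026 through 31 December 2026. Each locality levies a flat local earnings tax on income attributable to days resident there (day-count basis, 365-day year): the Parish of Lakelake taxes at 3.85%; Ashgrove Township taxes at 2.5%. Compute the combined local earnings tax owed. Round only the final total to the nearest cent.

£1,933.76

The Parish of Lakelake, 1 January – 21 May 2026: 141 days → £64,000 × 3.85% × 141/365 = £951.8466
Ashgrove Township, 22 May – 31 December 2026: 224 days → £64,000 × 2.5% × 224/365 = £981.9178
Total = £1,933.7644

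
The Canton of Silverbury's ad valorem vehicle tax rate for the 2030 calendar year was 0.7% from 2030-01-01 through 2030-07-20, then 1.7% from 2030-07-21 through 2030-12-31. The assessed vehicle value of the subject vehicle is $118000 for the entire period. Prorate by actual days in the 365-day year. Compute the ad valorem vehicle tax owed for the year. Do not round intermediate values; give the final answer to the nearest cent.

$1356.19

2030-01-01 to 2030-07-20: 201 days at 0.7% → $118000 × 0.7% × 201/365 = $454.8658
2030-07-21 to 2030-12-31: 164 days at 1.7% → $118000 × 1.7% × 164/365 = $901.3260
Total = $1356.1918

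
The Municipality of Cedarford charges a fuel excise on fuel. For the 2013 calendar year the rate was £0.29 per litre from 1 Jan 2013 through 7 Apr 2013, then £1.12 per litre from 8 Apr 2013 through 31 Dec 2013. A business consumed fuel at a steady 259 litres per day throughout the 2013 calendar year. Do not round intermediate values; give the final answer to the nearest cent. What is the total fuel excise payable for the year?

£85,027.11

1 Jan – 7 Apr 2013: 97 days × 259 litres/day = 25,123 litres at £0.29/litre → £7,285.67
8 Apr – 31 Dec 2013: 268 days × 259 litres/day = 69,412 litres at £1.12/litre → £77,741.44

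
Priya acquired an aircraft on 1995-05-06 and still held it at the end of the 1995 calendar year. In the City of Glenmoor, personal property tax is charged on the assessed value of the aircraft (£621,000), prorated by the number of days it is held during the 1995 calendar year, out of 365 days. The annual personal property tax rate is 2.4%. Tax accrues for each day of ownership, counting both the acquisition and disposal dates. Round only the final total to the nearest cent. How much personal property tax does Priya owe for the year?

£9,799.89

Days held (1995-05-06 to 1995-12-31): 240 out of 365
Tax = £621,000 × 2.4% × 240/365 = £9,799.8904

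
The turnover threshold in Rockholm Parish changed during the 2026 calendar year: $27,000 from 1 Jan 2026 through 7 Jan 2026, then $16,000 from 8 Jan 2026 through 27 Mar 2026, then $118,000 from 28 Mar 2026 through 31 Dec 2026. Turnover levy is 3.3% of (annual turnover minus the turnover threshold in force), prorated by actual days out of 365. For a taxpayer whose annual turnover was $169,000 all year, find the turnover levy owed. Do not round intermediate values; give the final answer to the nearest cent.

$2,469.12

1 Jan – 7 Jan 2026: 7 days, exemption $27,000 → ($169,000 − $27,000) × 3.3% × 7/365 = $89.8685
8 Jan – 27 Mar 2026: 79 days, exemption $16,000 → ($169,000 − $16,000) × 3.3% × 79/365 = $1,092.7973
28 Mar – 31 Dec 2026: 279 days, exemption $118,000 → ($169,000 − $118,000) × 3.3% × 279/365 = $1,286.4575
Total = $2,469.1233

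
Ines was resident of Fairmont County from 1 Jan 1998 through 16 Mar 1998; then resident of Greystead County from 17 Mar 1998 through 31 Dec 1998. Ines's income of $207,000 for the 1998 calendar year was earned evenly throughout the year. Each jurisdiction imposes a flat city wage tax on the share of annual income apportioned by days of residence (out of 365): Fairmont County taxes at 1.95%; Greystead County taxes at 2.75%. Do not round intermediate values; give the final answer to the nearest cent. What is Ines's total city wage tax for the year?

Fairmont County, 1 Jan – 16 Mar 1998: 75 days → $207,000 × 1.95% × 75/365 = $829.4178
Greystead County, 17 Mar – 31 Dec 1998: 290 days → $207,000 × 2.75% × 290/365 = $4,522.8082
Total = $5,352.2260

$5,352.23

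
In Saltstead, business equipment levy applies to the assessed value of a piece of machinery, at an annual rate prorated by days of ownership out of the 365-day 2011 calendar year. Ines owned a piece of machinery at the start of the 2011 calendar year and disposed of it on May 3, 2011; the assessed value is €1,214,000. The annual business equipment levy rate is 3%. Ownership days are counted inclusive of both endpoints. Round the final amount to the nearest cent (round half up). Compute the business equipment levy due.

€12,273.04

Days held (January 1 – May 3, 2011): 123 out of 365
Tax = €1,214,000 × 3% × 123/365 = €12,273.0411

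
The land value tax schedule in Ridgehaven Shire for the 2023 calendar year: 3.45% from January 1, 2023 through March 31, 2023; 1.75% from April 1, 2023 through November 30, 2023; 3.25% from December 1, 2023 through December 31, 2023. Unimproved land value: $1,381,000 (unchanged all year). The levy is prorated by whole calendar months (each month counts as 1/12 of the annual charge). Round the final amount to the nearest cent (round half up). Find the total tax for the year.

$31,763.00

January 1 – March 31, 2023: 3 months at 3.45% → $1,381,000 × 3.45% × 3/12 = $11,911.1250
April 1 – November 30, 2023: 8 months at 1.75% → $1,381,000 × 1.75% × 8/12 = $16,111.6667
December 1 – December 31, 2023: 1 month at 3.25% → $1,381,000 × 3.25% × 1/12 = $3,740.2083
Total = $31,763.0000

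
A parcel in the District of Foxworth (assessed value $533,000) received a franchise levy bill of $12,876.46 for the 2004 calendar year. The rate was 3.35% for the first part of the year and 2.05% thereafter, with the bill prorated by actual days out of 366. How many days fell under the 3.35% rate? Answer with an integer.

103 days

Let d = days at the first rate; then 366 − d days at the second rate.
$533,000 × [3.35%·d + 2.05%·(366−d)] / 366 = $12,876.46
Solving gives d = 103, so the new rate took effect on 13 April 2004.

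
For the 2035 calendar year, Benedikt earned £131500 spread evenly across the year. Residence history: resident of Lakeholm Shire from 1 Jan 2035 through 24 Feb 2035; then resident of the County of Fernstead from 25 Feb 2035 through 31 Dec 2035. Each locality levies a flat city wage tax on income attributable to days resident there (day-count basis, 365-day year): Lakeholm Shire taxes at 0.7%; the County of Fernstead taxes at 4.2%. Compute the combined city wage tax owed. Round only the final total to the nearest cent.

£4829.47

Lakeholm Shire, 1 Jan – 24 Feb 2035: 55 days → £131500 × 0.7% × 55/365 = £138.7055
The County of Fernstead, 25 Feb – 31 Dec 2035: 310 days → £131500 × 4.2% × 310/365 = £4690.7671
Total = £4829.4726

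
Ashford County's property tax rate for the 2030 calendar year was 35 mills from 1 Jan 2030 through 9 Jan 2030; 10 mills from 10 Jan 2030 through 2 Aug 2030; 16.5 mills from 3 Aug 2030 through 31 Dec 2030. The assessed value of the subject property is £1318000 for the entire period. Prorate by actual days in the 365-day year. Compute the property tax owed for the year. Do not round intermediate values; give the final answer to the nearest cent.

1 Jan – 9 Jan 2030: 9 days at 35 mills → £1318000 × 3.5% × 9/365 = £1137.4521
10 Jan – 2 Aug 2030: 205 days at 10 mills → £1318000 × 1% × 205/365 = £7402.4658
3 Aug – 31 Dec 2030: 151 days at 16.5 mills → £1318000 × 1.65% × 151/365 = £8996.7041
Total = £17536.6219

£17536.62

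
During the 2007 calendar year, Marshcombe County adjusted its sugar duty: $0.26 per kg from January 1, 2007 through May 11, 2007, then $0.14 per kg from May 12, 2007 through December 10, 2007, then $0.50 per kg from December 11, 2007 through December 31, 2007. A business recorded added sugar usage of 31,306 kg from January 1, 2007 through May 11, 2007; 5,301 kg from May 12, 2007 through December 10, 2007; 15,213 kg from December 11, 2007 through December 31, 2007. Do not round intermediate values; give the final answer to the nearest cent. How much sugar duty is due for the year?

January 1 – May 11, 2007: 31,306 kg at $0.26/kg → $8,139.56
May 12 – December 10, 2007: 5,301 kg at $0.14/kg → $742.14
December 11 – December 31, 2007: 15,213 kg at $0.50/kg → $7,606.50

$16,488.20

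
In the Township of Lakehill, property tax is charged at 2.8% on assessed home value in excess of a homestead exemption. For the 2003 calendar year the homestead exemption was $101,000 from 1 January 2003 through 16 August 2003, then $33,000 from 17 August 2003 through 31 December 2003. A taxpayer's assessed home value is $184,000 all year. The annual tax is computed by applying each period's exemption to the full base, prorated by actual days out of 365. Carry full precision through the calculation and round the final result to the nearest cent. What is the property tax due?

1 January – 16 August 2003: 228 days, exemption $101,000 → ($184,000 − $101,000) × 2.8% × 228/365 = $1,451.7041
17 August – 31 December 2003: 137 days, exemption $33,000 → ($184,000 − $33,000) × 2.8% × 137/365 = $1,586.9479
Total = $3,038.6521

$3,038.65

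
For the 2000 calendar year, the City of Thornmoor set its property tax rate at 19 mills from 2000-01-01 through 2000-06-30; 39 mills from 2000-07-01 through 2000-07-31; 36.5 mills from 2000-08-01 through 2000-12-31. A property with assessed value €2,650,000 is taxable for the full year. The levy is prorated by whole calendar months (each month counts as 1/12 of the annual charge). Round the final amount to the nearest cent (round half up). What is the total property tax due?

€74,089.58

2000-01-01 to 2000-06-30: 6 months at 19 mills → €2,650,000 × 1.9% × 6/12 = €25,175.0000
2000-07-01 to 2000-07-31: 1 month at 39 mills → €2,650,000 × 3.9% × 1/12 = €8,612.5000
2000-08-01 to 2000-12-31: 5 months at 36.5 mills → €2,650,000 × 3.65% × 5/12 = €40,302.0833
Total = €74,089.5833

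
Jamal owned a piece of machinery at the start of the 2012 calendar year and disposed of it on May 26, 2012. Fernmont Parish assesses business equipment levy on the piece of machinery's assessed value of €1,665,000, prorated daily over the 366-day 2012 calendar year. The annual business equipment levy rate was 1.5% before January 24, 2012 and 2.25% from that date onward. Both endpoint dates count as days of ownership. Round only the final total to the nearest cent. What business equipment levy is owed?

€14,261.68

January 1 – January 23, 2012: 23 days at 1.5% → €1,665,000 × 1.5% × 23/366 = €1,569.4672
January 24 – May 26, 2012: 124 days at 2.25% → €1,665,000 × 2.25% × 124/366 = €12,692.2131
Total = €14,261.6803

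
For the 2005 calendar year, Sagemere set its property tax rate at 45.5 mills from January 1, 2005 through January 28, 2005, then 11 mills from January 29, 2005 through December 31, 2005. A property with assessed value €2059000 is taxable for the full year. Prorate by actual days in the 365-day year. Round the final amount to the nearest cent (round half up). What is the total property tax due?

January 1 – January 28, 2005: 28 days at 45.5 mills → €2059000 × 4.55% × 28/365 = €7186.7562
January 29 – December 31, 2005: 337 days at 11 mills → €2059000 × 1.1% × 337/365 = €20911.5425
Total = €28098.2986

€28098.30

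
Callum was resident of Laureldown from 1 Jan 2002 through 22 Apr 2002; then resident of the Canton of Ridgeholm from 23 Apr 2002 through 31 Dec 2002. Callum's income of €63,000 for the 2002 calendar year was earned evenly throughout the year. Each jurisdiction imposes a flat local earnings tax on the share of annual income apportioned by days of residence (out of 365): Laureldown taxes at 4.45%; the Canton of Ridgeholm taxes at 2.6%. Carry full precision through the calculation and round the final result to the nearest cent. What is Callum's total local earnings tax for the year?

Laureldown, 1 Jan – 22 Apr 2002: 112 days → €63,000 × 4.45% × 112/365 = €860.2521
The Canton of Ridgeholm, 23 Apr – 31 Dec 2002: 253 days → €63,000 × 2.6% × 253/365 = €1,135.3808
Total = €1,995.6329

€1,995.63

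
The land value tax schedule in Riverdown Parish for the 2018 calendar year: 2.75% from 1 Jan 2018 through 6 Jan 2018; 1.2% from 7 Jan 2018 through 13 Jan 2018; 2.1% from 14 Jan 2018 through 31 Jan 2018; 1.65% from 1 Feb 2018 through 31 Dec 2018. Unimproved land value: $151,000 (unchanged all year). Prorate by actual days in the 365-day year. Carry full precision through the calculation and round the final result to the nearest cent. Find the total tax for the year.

1 Jan – 6 Jan 2018: 6 days at 2.75% → $151,000 × 2.75% × 6/365 = $68.2603
7 Jan – 13 Jan 2018: 7 days at 1.2% → $151,000 × 1.2% × 7/365 = $34.7507
14 Jan – 31 Jan 2018: 18 days at 2.1% → $151,000 × 2.1% × 18/365 = $156.3781
1 Feb – 31 Dec 2018: 334 days at 1.65% → $151,000 × 1.65% × 334/365 = $2,279.8932
Total = $2,539.2822

$2,539.28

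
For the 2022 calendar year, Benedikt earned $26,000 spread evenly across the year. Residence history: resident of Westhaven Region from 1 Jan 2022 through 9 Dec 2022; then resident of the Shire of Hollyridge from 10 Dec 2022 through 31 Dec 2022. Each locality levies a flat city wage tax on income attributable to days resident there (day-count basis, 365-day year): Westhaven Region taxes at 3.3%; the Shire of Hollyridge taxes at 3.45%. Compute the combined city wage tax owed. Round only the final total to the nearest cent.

Westhaven Region, 1 Jan – 9 Dec 2022: 343 days → $26,000 × 3.3% × 343/365 = $806.2849
The Shire of Hollyridge, 10 Dec – 31 Dec 2022: 22 days → $26,000 × 3.45% × 22/365 = $54.0658
Total = $860.3507

$860.35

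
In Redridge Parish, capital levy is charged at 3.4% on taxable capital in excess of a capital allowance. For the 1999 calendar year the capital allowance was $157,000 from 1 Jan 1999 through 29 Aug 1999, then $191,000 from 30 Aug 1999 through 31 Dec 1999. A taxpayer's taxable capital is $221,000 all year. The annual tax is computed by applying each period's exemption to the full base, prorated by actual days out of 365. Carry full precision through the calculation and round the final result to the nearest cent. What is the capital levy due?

1 Jan – 29 Aug 1999: 241 days, exemption $157,000 → ($221,000 − $157,000) × 3.4% × 241/365 = $1,436.7562
30 Aug – 31 Dec 1999: 124 days, exemption $191,000 → ($221,000 − $191,000) × 3.4% × 124/365 = $346.5205
Total = $1,783.2767

$1,783.28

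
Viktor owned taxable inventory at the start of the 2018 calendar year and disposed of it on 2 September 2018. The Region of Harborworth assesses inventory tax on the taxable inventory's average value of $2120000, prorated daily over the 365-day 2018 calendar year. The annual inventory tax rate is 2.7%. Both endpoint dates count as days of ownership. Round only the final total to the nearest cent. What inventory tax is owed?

Days held (1 January – 2 September 2018): 245 out of 365
Tax = $2120000 × 2.7% × 245/365 = $38421.3699

$38421.37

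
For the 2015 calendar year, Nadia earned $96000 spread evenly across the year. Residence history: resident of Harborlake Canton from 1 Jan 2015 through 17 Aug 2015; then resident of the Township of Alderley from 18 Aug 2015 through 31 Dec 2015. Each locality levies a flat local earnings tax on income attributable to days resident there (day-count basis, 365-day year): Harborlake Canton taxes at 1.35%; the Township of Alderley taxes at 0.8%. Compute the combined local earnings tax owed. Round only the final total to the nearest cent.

$1099.27

Harborlake Canton, 1 Jan – 17 Aug 2015: 229 days → $96000 × 1.35% × 229/365 = $813.1068
The Township of Alderley, 18 Aug – 31 Dec 2015: 136 days → $96000 × 0.8% × 136/365 = $286.1589
Total = $1099.2658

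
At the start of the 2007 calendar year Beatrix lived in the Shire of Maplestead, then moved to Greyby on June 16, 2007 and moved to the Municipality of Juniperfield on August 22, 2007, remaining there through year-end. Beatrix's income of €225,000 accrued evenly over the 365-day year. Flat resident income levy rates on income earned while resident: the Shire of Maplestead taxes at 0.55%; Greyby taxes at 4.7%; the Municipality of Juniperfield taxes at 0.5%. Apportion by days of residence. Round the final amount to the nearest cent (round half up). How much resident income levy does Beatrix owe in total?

The Shire of Maplestead, January 1 – June 15, 2007: 166 days → €225,000 × 0.55% × 166/365 = €562.8082
Greyby, June 16 – August 21, 2007: 67 days → €225,000 × 4.7% × 67/365 = €1,941.1644
The Municipality of Juniperfield, August 22 – December 31, 2007: 132 days → €225,000 × 0.5% × 132/365 = €406.8493
Total = €2,910.8219

€2,910.82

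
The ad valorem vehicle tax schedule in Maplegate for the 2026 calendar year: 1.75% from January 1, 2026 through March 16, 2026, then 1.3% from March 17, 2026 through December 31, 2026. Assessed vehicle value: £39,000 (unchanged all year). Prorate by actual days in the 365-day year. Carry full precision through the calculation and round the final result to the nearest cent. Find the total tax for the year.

£543.06

January 1 – March 16, 2026: 75 days at 1.75% → £39,000 × 1.75% × 75/365 = £140.2397
March 17 – December 31, 2026: 290 days at 1.3% → £39,000 × 1.3% × 290/365 = £402.8219
Total = £543.0616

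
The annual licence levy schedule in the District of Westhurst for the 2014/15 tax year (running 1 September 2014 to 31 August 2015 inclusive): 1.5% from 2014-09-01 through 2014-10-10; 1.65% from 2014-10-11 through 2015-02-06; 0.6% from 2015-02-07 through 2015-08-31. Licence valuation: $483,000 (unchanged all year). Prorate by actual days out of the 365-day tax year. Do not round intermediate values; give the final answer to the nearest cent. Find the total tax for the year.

$5,027.83

2014-09-01 to 2014-10-10: 40 days at 1.5% → $483,000 × 1.5% × 40/365 = $793.9726
2014-10-11 to 2015-02-06: 119 days at 1.65% → $483,000 × 1.65% × 119/365 = $2,598.2753
2015-02-07 to 2015-08-31: 206 days at 0.6% → $483,000 × 0.6% × 206/365 = $1,635.5836
Total = $5,027.8315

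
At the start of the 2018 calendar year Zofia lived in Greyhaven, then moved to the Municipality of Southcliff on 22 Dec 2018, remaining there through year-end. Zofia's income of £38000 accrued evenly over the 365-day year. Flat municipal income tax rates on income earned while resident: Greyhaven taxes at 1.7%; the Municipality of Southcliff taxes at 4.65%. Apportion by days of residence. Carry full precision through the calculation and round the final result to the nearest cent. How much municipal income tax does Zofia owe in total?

Greyhaven, 1 Jan – 21 Dec 2018: 355 days → £38000 × 1.7% × 355/365 = £628.3014
The Municipality of Southcliff, 22 Dec – 31 Dec 2018: 10 days → £38000 × 4.65% × 10/365 = £48.4110
Total = £676.7123

£676.71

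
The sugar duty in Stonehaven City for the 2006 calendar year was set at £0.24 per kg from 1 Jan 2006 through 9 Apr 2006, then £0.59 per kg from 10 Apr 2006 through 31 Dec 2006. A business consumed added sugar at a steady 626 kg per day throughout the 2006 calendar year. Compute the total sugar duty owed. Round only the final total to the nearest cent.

1 Jan – 9 Apr 2006: 99 days × 626 kg/day = 61,974 kg at £0.24/kg → £14,873.76
10 Apr – 31 Dec 2006: 266 days × 626 kg/day = 166,516 kg at £0.59/kg → £98,244.44

£113,118.20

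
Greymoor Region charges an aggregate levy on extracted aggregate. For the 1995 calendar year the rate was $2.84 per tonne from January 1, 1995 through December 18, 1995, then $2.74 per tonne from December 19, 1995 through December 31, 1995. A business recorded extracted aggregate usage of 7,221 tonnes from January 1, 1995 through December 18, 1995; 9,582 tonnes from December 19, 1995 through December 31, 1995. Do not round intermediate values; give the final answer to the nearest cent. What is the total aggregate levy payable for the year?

$46,762.32

January 1 – December 18, 1995: 7,221 tonnes at $2.84/tonne → $20,507.64
December 19 – December 31, 1995: 9,582 tonnes at $2.74/tonne → $26,254.68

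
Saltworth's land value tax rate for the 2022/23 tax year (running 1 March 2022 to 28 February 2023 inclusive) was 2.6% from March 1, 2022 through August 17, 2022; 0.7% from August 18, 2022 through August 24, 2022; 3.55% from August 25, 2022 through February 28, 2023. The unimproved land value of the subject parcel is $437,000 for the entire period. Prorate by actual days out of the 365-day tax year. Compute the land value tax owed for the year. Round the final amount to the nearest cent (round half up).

March 1 – August 17, 2022: 170 days at 2.6% → $437,000 × 2.6% × 170/365 = $5,291.8904
August 18 – August 24, 2022: 7 days at 0.7% → $437,000 × 0.7% × 7/365 = $58.6658
August 25, 2022 – February 28, 2023: 188 days at 3.55% → $437,000 × 3.55% × 188/365 = $7,990.5151
Total = $13,341.0712

$13,341.07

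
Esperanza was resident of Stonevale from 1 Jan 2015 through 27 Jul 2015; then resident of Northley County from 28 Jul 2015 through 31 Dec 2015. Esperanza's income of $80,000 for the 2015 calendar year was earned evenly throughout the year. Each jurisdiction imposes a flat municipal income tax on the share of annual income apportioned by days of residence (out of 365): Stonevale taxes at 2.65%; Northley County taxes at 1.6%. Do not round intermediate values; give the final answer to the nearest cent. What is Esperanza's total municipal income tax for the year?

Stonevale, 1 Jan – 27 Jul 2015: 208 days → $80,000 × 2.65% × 208/365 = $1,208.1096
Northley County, 28 Jul – 31 Dec 2015: 157 days → $80,000 × 1.6% × 157/365 = $550.5753
Total = $1,758.6849

$1,758.68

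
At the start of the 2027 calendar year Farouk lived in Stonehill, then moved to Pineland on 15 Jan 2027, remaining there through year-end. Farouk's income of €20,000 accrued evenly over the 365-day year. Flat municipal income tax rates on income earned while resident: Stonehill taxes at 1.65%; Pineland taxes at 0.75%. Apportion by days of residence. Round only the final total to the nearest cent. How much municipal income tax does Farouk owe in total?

Stonehill, 1 Jan – 14 Jan 2027: 14 days → €20,000 × 1.65% × 14/365 = €12.6575
Pineland, 15 Jan – 31 Dec 2027: 351 days → €20,000 × 0.75% × 351/365 = €144.2466
Total = €156.9041

€156.90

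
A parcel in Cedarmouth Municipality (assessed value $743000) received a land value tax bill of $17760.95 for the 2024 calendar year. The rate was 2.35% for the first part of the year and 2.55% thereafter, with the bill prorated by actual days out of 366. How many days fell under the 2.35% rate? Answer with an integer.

Let d = days at the first rate; then 366 − d days at the second rate.
$743000 × [2.35%·d + 2.55%·(366−d)] / 366 = $17760.95
Solving gives d = 292, so the new rate took effect on 19 October 2024.

292 days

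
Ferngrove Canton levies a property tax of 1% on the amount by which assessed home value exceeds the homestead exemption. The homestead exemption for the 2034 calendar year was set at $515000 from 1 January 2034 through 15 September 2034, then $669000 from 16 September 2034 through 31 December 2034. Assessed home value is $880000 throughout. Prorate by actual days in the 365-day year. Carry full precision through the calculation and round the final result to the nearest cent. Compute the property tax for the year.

1 January – 15 September 2034: 258 days, exemption $515000 → ($880000 − $515000) × 1% × 258/365 = $2580.0000
16 September – 31 December 2034: 107 days, exemption $669000 → ($880000 − $669000) × 1% × 107/365 = $618.5479
Total = $3198.5479

$3198.55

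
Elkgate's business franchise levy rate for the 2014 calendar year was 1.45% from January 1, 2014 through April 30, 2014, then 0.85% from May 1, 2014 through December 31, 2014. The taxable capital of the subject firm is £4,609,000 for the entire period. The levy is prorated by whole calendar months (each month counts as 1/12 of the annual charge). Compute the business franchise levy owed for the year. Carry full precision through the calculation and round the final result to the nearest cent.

£48,394.50

January 1 – April 30, 2014: 4 months at 1.45% → £4,609,000 × 1.45% × 4/12 = £22,276.8333
May 1 – December 31, 2014: 8 months at 0.85% → £4,609,000 × 0.85% × 8/12 = £26,117.6667
Total = £48,394.5000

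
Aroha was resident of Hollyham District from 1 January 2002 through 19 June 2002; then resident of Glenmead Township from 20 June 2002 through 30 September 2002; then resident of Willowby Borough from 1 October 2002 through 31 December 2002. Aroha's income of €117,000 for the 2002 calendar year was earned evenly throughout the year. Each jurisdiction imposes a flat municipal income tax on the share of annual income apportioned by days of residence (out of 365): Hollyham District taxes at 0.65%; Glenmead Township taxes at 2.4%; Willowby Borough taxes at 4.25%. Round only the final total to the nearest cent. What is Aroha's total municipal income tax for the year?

€2,399.94

Hollyham District, 1 January – 19 June 2002: 170 days → €117,000 × 0.65% × 170/365 = €354.2055
Glenmead Township, 20 June – 30 September 2002: 103 days → €117,000 × 2.4% × 103/365 = €792.3945
Willowby Borough, 1 October – 31 December 2002: 92 days → €117,000 × 4.25% × 92/365 = €1,253.3425
Total = €2,399.9425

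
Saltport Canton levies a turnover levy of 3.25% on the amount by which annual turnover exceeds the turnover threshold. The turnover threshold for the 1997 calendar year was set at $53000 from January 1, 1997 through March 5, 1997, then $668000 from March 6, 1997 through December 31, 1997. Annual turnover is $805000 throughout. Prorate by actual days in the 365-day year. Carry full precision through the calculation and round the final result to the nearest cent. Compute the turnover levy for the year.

January 1 – March 5, 1997: 64 days, exemption $53000 → ($805000 − $53000) × 3.25% × 64/365 = $4285.3699
March 6 – December 31, 1997: 301 days, exemption $668000 → ($805000 − $668000) × 3.25% × 301/365 = $3671.7877
Total = $7957.1575

$7957.16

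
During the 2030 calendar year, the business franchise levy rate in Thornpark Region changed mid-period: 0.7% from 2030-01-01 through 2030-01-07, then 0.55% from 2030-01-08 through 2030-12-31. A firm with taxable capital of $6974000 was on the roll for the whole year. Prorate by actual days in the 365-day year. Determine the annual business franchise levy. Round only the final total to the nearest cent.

2030-01-01 to 2030-01-07: 7 days at 0.7% → $6974000 × 0.7% × 7/365 = $936.2356
2030-01-08 to 2030-12-31: 358 days at 0.55% → $6974000 × 0.55% × 358/365 = $37621.3863
Total = $38557.6219

$38557.62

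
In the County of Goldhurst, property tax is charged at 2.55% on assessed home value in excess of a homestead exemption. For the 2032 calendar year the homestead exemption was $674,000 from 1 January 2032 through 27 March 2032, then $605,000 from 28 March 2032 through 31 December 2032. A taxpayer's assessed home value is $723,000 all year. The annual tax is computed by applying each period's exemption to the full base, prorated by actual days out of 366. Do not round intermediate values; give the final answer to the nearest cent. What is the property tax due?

$2,590.76

1 January – 27 March 2032: 87 days, exemption $674,000 → ($723,000 − $674,000) × 2.55% × 87/366 = $297.0123
28 March – 31 December 2032: 279 days, exemption $605,000 → ($723,000 − $605,000) × 2.55% × 279/366 = $2,293.7459
Total = $2,590.7582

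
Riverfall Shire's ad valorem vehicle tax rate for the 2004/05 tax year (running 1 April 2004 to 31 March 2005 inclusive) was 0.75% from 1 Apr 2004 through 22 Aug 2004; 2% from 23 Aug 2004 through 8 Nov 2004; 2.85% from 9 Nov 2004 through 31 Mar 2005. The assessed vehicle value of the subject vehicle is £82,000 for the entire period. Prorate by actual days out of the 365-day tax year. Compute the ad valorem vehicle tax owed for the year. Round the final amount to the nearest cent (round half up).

1 Apr – 22 Aug 2004: 144 days at 0.75% → £82,000 × 0.75% × 144/365 = £242.6301
23 Aug – 8 Nov 2004: 78 days at 2% → £82,000 × 2% × 78/365 = £350.4658
9 Nov 2004 – 31 Mar 2005: 143 days at 2.85% → £82,000 × 2.85% × 143/365 = £915.5918
Total = £1,508.6877

£1,508.69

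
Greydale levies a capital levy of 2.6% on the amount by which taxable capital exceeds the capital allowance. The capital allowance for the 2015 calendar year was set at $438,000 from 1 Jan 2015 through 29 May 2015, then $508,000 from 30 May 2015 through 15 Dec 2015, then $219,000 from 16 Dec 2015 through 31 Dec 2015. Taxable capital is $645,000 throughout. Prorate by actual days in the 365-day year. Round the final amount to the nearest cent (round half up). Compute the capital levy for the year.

$4,634.34

1 Jan – 29 May 2015: 149 days, exemption $438,000 → ($645,000 − $438,000) × 2.6% × 149/365 = $2,197.0356
30 May – 15 Dec 2015: 200 days, exemption $508,000 → ($645,000 − $508,000) × 2.6% × 200/365 = $1,951.7808
16 Dec – 31 Dec 2015: 16 days, exemption $219,000 → ($645,000 − $219,000) × 2.6% × 16/365 = $485.5233
Total = $4,634.3397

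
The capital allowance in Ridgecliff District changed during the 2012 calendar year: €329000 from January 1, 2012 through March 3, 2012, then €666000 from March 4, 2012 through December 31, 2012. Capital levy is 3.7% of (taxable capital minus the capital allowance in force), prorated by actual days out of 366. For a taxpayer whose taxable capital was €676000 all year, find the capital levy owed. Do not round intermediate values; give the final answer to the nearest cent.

January 1 – March 3, 2012: 63 days, exemption €329000 → (€676000 − €329000) × 3.7% × 63/366 = €2209.9918
March 4 – December 31, 2012: 303 days, exemption €666000 → (€676000 − €666000) × 3.7% × 303/366 = €306.3115
Total = €2516.3033

€2516.30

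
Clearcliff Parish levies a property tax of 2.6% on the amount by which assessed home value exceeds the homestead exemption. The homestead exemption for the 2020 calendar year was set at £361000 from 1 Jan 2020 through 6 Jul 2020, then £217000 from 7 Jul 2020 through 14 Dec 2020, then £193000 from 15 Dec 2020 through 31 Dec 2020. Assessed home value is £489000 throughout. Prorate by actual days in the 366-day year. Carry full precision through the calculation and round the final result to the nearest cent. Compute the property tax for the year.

£5177.84

1 Jan – 6 Jul 2020: 188 days, exemption £361000 → (£489000 − £361000) × 2.6% × 188/366 = £1709.4645
7 Jul – 14 Dec 2020: 161 days, exemption £217000 → (£489000 − £217000) × 2.6% × 161/366 = £3110.9071
15 Dec – 31 Dec 2020: 17 days, exemption £193000 → (£489000 − £193000) × 2.6% × 17/366 = £357.4645
Total = £5177.8361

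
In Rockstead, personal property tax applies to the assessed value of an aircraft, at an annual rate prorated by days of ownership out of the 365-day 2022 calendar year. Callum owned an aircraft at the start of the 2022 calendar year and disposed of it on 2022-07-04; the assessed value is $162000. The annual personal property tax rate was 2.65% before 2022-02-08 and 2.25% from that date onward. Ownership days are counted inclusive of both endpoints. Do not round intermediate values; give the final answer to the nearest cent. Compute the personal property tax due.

$1914.93

2022-01-01 to 2022-02-07: 38 days at 2.65% → $162000 × 2.65% × 38/365 = $446.9425
2022-02-08 to 2022-07-04: 147 days at 2.25% → $162000 × 2.25% × 147/365 = $1467.9863
Total = $1914.9288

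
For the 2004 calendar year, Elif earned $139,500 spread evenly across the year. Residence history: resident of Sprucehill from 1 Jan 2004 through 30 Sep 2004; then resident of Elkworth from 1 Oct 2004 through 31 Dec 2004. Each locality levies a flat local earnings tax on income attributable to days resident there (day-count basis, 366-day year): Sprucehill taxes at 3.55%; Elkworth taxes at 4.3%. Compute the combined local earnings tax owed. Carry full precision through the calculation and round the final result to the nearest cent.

Sprucehill, 1 Jan – 30 Sep 2004: 274 days → $139,500 × 3.55% × 274/366 = $3,707.4221
Elkworth, 1 Oct – 31 Dec 2004: 92 days → $139,500 × 4.3% × 92/366 = $1,507.8197
Total = $5,215.2418

$5,215.24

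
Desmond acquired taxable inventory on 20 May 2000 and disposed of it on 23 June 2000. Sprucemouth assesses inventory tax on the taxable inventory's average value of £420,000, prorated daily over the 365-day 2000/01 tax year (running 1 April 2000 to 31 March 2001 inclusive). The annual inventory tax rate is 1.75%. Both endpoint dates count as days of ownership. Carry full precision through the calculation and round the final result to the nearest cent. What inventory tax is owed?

Days held (20 May – 23 June 2000): 35 out of 365
Tax = £420,000 × 1.75% × 35/365 = £704.7945

£704.79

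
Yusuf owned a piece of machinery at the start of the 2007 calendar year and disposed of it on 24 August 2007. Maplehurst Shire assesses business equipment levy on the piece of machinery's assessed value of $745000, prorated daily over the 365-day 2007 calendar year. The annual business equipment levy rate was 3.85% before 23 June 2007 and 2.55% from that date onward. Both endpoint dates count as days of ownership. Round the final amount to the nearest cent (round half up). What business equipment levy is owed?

$16873.74

1 January – 22 June 2007: 173 days at 3.85% → $745000 × 3.85% × 173/365 = $13594.7192
23 June – 24 August 2007: 63 days at 2.55% → $745000 × 2.55% × 63/365 = $3279.0205
Total = $16873.7397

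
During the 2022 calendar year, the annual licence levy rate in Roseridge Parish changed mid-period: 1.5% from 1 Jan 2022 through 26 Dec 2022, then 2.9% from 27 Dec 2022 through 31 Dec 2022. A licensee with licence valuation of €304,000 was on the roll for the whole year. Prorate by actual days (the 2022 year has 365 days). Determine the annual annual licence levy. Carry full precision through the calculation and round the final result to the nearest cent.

1 Jan – 26 Dec 2022: 360 days at 1.5% → €304,000 × 1.5% × 360/365 = €4,497.5342
27 Dec – 31 Dec 2022: 5 days at 2.9% → €304,000 × 2.9% × 5/365 = €120.7671
Total = €4,618.3014

€4,618.30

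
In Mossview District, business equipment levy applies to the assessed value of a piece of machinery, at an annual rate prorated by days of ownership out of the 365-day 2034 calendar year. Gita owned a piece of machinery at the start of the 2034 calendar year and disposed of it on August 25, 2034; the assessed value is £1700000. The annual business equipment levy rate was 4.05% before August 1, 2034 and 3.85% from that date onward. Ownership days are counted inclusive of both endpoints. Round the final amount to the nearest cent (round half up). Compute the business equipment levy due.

January 1 – July 31, 2034: 212 days at 4.05% → £1700000 × 4.05% × 212/365 = £39989.5890
August 1 – August 25, 2034: 25 days at 3.85% → £1700000 × 3.85% × 25/365 = £4482.8767
Total = £44472.4658

£44472.47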